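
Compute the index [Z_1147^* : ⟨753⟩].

Since 753 ∈ (Z/1147Z)^×, its order divides φ(1147) = φ(31·37) = (31−1)·(37−1) = 30·36 = 1080 = 2^3 · 3^3 · 5.
Divisors of 1080: 1, 2, 3, 4, 5, 6, 8, 9, 10, 12, 15, 18, 20, 24, 27, 30, 36, 40, 45, 54, 60, 72, 90, 108, 120, 135, 180, 216, 270, 360, 540, 1080.
Test each divisor d:
753^1 ≡ 753 (mod 1147)
753^2 ≡ 391 (mod 1147)
753^3 ≡ 791 (mod 1147)
753^4 ≡ 330 (mod 1147)
753^5 ≡ 738 (mod 1147)
753^6 ≡ 566 (mod 1147)
753^8 ≡ 1082 (mod 1147)
753^9 ≡ 376 (mod 1147)
753^10 ≡ 966 (mod 1147)
753^12 ≡ 343 (mod 1147)
753^15 ≡ 621 (mod 1147)
753^18 ≡ 295 (mod 1147)
753^20 ≡ 645 (mod 1147)
753^24 ≡ 655 (mod 1147)
753^27 ≡ 808 (mod 1147)
753^30 ≡ 249 (mod 1147)
753^36 ≡ 1000 (mod 1147)
753^40 ≡ 811 (mod 1147)
753^45 ≡ 931 (mod 1147)
753^54 ≡ 221 (mod 1147)
753^60 ≡ 63 (mod 1147)
753^72 ≡ 963 (mod 1147)
753^90 ≡ 776 (mod 1147)
753^108 ≡ 667 (mod 1147)
753^120 ≡ 528 (mod 1147)
753^135 ≡ 993 (mod 1147)
753^180 ≡ 1 (mod 1147) ✓
So ord_1147(753) = 180, hence |⟨753⟩| = 180.
Index = |(Z/1147Z)^×| / |⟨753⟩| = 1080 / 180 = 6.

6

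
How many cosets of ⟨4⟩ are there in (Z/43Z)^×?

6

The order of 4 must divide φ(43) = 43 − 1 = 42 = 2 · 3 · 7.
Divisors of 42: 1, 2, 3, 6, 7, 14, 21, 42.
Test each divisor d:
4^1 ≡ 4 (mod 43)
4^2 ≡ 16 (mod 43)
4^3 ≡ 21 (mod 43)
4^6 ≡ 11 (mod 43)
4^7 ≡ 1 (mod 43) ✓
So ord_43(4) = 7, hence |⟨4⟩| = 7.
Index = |(Z/43Z)^×| / |⟨4⟩| = 42 / 7 = 6.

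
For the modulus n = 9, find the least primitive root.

2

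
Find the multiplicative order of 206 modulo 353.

352

ord(206) | φ(353) = 353 − 1 = 352 = 2^5 · 11.
Divisors of 352: 1, 2, 4, 8, 11, 16, 22, 32, 44, 88, 176, 352.
Test each divisor d:
206^1 ≡ 206 (mod 353)
206^2 ≡ 76 (mod 353)
206^4 ≡ 128 (mod 353)
206^8 ≡ 146 (mod 353)
206^11 ≡ 101 (mod 353)
206^16 ≡ 136 (mod 353)
206^22 ≡ 317 (mod 353)
206^32 ≡ 140 (mod 353)
206^44 ≡ 237 (mod 353)
206^88 ≡ 42 (mod 353)
206^176 ≡ 352 (mod 353)
206^352 ≡ 1 (mod 353) ✓
Hence ord(206) = 352.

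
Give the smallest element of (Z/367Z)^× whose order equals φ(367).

φ(367) = 367 − 1 = 366 = 2 · 3 · 61.
Test candidates g = 2, 3, … against the prime factors q ∈ {2, 3, 61} of φ(367): g is a generator iff g^(366/q) ≢ 1 for every such q.
g = 2: 2^183 ≡ 1 — hits 1, so not a primitive root.
g = 3: 3^183 ≡ 366; 3^122 ≡ 1 — hits 1, so not a primitive root.
g = 4: 4^183 ≡ 1 — hits 1, so not a primitive root.
g = 5: 5^183 ≡ 366; 5^122 ≡ 1 — hits 1, so not a primitive root.
g = 6: 6^183 ≡ 366; 6^122 ≡ 283; 6^6 ≡ 47 — none is 1, so 6 is a primitive root.
So 6 is the smallest generator of (Z/367Z)^×.

6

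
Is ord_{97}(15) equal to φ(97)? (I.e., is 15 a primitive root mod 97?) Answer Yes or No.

Yes

φ(97) = 97 − 1 = 96 = 2^5 · 3.
15 is a primitive root mod 97 iff 15^(φ(97)/q) ≢ 1 for every prime q | φ(97), i.e. q ∈ {2, 3}.
15^48 ≡ 96 (mod 97)  [q = 2: ≢ 1 ✓]
15^32 ≡ 61 (mod 97)  [q = 3: ≢ 1 ✓]
None equal 1, so ord_97(15) = 96: 15 is a primitive root.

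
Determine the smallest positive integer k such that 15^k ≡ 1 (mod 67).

11

ord(15) | φ(67) = 67 − 1 = 66 = 2 · 3 · 11.
Divisors of 66: 1, 2, 3, 6, 11, 22, 33, 66.
Test each divisor d:
15^1 ≡ 15
15^2 ≡ 24
15^3 ≡ 25
15^6 ≡ 22
15^11 ≡ 1
Therefore the multiplicative order of 15 modulo 67 is 11.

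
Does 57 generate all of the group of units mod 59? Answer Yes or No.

No

φ(59) = 59 − 1 = 58 = 2 · 29.
Test 57^(58/q) mod 59 for each prime factor q of 58:
57^29 ≡ 1 (mod 59)  [q = 2: ≡ 1 ✗]
57^2 ≡ 4 (mod 59)  [q = 29: ≢ 1 ✓]
57^29 ≡ 1 shows ord(57) | 29, strictly less than φ(59); not a primitive root.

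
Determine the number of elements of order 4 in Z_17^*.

2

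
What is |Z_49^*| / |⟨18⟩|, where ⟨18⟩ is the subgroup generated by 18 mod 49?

14

Since 18 ∈ (Z/49Z)^×, its order divides φ(49) = φ(7^2) = 7·(7−1) = 42 = 2 · 3 · 7.
Divisors of 42: 1, 2, 3, 6, 7, 14, 21, 42.
Compute 18^d (mod 49) for the divisors d until we hit 1:
18^1 ≡ 18 (mod 49)
18^2 ≡ 30 (mod 49)
18^3 ≡ 1 (mod 49) ✓
The order of 18 is 3, so the subgroup it generates has 3 elements.
Index = |(Z/49Z)^×| / |⟨18⟩| = 42 / 3 = 14.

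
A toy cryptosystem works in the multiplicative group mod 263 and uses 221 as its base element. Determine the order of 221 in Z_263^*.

131

The order of 221 must divide φ(263) = 263 − 1 = 262 = 2 · 131.
Divisors of 262: 1, 2, 131, 262.
Evaluate successive powers at the divisors of 262:
221^1 ≡ 221
221^2 ≡ 186
221^131 ≡ 1
Hence ord(221) = 131.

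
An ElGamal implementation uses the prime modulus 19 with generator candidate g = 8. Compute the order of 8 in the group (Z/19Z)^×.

6

Since 8 ∈ (Z/19Z)^×, its order divides φ(19) = 19 − 1 = 18 = 2 · 3^2.
Divisors of 18: 1, 2, 3, 6, 9, 18.
Compute 8^d (mod 19) for the divisors d until we hit 1:
8^1 ≡ 8 (mod 19)
8^2 ≡ 7 (mod 19)
8^3 ≡ 18 (mod 19)
8^6 ≡ 1 (mod 19) ✓
Hence ord(8) = 6.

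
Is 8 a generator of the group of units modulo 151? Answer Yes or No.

φ(151) = 151 − 1 = 150 = 2 · 3 · 5^2.
Test 8^(150/q) mod 151 for each prime factor q of 150:
8^75 ≡ 1 (mod 151)  [q = 2: ≡ 1 ✗]
8^50 ≡ 1 (mod 151)  [q = 3: ≡ 1 ✗]
8^30 ≡ 1 (mod 151)  [q = 5: ≡ 1 ✗]
The check at q = 2 fails, so 8 generates a proper subgroup.

No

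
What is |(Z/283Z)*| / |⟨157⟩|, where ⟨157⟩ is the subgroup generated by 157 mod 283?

2

Since 157 ∈ (Z/283Z)^×, its order divides φ(283) = 283 − 1 = 282 = 2 · 3 · 47.
Divisors of 282: 1, 2, 3, 6, 47, 94, 141, 282.
Check 157^d mod 283 for each divisor in increasing order:
157^1 ≡ 157 (mod 283)
157^2 ≡ 28 (mod 283)
157^3 ≡ 151 (mod 283)
157^6 ≡ 161 (mod 283)
157^47 ≡ 44 (mod 283)
157^94 ≡ 238 (mod 283)
157^141 ≡ 1 (mod 283) ✓
The order of 157 is 141, so the subgroup it generates has 141 elements.
Index = |(Z/283Z)^×| / |⟨157⟩| = 282 / 141 = 2.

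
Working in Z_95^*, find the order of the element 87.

ord(87) | φ(95) = φ(5·19) = (5−1)·(19−1) = 4·18 = 72 = 2^3 · 3^2.
Divisors of 72: 1, 2, 3, 4, 6, 8, 9, 12, 18, 24, 36, 72.
Test each divisor d:
87^1 ≡ 87
87^2 ≡ 64
87^3 ≡ 58
87^4 ≡ 11
87^6 ≡ 39
87^8 ≡ 26
87^9 ≡ 77
87^12 ≡ 1
So ord_95(87) = 12.

12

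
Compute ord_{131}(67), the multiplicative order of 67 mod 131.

Since 67 ∈ (Z/131Z)^×, its order divides φ(131) = 131 − 1 = 130 = 2 · 5 · 13.
Divisors of 130: 1, 2, 5, 10, 13, 26, 65, 130.
Test each divisor d:
67^1 ≡ 67 (mod 131)
67^2 ≡ 35 (mod 131)
67^5 ≡ 69 (mod 131)
67^10 ≡ 45 (mod 131)
67^13 ≡ 70 (mod 131)
67^26 ≡ 53 (mod 131)
67^65 ≡ 130 (mod 131)
67^130 ≡ 1 (mod 131) ✓
So ord_131(67) = 130.

130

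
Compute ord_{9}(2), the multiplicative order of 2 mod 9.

6

By Lagrange's theorem, ord_9(2) divides φ(9) = φ(3^2) = 3·(3−1) = 6 = 2 · 3.
Divisors of 6: 1, 2, 3, 6.
Evaluate successive powers at the divisors of 6:
2^1 ≡ 2 (mod 9)
2^2 ≡ 4 (mod 9)
2^3 ≡ 8 (mod 9)
2^6 ≡ 1 (mod 9) ✓
Therefore the multiplicative order of 2 modulo 9 is 6.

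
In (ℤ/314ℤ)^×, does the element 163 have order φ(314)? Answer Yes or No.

Yes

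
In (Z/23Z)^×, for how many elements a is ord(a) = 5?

0

φ(23) = 23 − 1 = 22 = 2 · 11.
Since (Z/23Z)^× is cyclic of order 22, the number of elements of order d is φ(d) when d | 22 and 0 otherwise.
Here 22 is not a multiple of 5, so there are no elements of order 5.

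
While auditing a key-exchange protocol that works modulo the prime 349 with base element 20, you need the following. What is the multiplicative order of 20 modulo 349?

87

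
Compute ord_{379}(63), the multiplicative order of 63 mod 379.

The order of 63 must divide φ(379) = 379 − 1 = 378 = 2 · 3^3 · 7.
Divisors of 378: 1, 2, 3, 6, 7, 9, 14, 18, 21, 27, 42, 54, 63, 126, 189, 378.
Check 63^d mod 379 for each divisor in increasing order:
63^1 ≡ 63 (mod 379)
63^2 ≡ 179 (mod 379)
63^3 ≡ 286 (mod 379)
63^6 ≡ 311 (mod 379)
63^7 ≡ 264 (mod 379)
63^9 ≡ 260 (mod 379)
63^14 ≡ 339 (mod 379)
63^18 ≡ 138 (mod 379)
63^21 ≡ 52 (mod 379)
63^27 ≡ 254 (mod 379)
63^42 ≡ 51 (mod 379)
63^54 ≡ 86 (mod 379)
63^63 ≡ 378 (mod 379)
63^126 ≡ 1 (mod 379) ✓
The smallest such exponent is 126, so the order of 63 is 126.

126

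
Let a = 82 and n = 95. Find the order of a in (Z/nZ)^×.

By Lagrange's theorem, ord_95(82) divides φ(95) = φ(5·19) = (5−1)·(19−1) = 4·18 = 72 = 2^3 · 3^2.
Divisors of 72: 1, 2, 3, 4, 6, 8, 9, 12, 18, 24, 36, 72.
Check 82^d mod 95 for each divisor in increasing order:
82^1 ≡ 82 (mod 95)
82^2 ≡ 74 (mod 95)
82^3 ≡ 83 (mod 95)
82^4 ≡ 61 (mod 95)
82^6 ≡ 49 (mod 95)
82^8 ≡ 16 (mod 95)
82^9 ≡ 77 (mod 95)
82^12 ≡ 26 (mod 95)
82^18 ≡ 39 (mod 95)
82^24 ≡ 11 (mod 95)
82^36 ≡ 1 (mod 95) ✓
Therefore the multiplicative order of 82 modulo 95 is 36.

36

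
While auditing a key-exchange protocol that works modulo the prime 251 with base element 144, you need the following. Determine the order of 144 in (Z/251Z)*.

By Lagrange's theorem, ord_251(144) divides φ(251) = 251 − 1 = 250 = 2 · 5^3.
Divisors of 250: 1, 2, 5, 10, 25, 50, 125, 250.
Compute 144^d (mod 251) for the divisors d until we hit 1:
144^1 ≡ 144
144^2 ≡ 154
144^5 ≡ 249
144^10 ≡ 4
144^25 ≡ 219
144^50 ≡ 20
144^125 ≡ 1
The smallest such exponent is 125, so the order of 144 is 125.

125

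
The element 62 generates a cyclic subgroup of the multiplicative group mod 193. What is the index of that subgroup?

ord(62) | φ(193) = 193 − 1 = 192 = 2^6 · 3.
Divisors of 192: 1, 2, 3, 4, 6, 8, 12, 16, 24, 32, 48, 64, 96, 192.
Test each divisor d:
62^1 ≡ 62
62^2 ≡ 177
62^3 ≡ 166
62^4 ≡ 63
62^6 ≡ 150
62^8 ≡ 109
62^12 ≡ 112
62^16 ≡ 108
62^24 ≡ 192
62^32 ≡ 84
62^48 ≡ 1
So ord_193(62) = 48, hence |⟨62⟩| = 48.
Index = |(Z/193Z)^×| / |⟨62⟩| = 192 / 48 = 4.

4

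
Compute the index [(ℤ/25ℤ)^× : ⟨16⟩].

4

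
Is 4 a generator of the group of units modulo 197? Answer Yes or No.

φ(197) = 197 − 1 = 196 = 2^2 · 7^2.
4 is a primitive root mod 197 iff 4^(φ(197)/q) ≢ 1 for every prime q | φ(197), i.e. q ∈ {2, 7}.
4^98 ≡ 1 (mod 197)  [q = 2: ≡ 1 ✗]
4^28 ≡ 178 (mod 197)  [q = 7: ≢ 1 ✓]
The check at q = 2 fails, so 4 generates a proper subgroup.

No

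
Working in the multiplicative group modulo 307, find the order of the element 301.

102

The order of 301 must divide φ(307) = 307 − 1 = 306 = 2 · 3^2 · 17.
Divisors of 306: 1, 2, 3, 6, 9, 17, 18, 34, 51, 102, 153, 306.
Evaluate successive powers at the divisors of 306:
301^1 ≡ 301 (mod 307)
301^2 ≡ 36 (mod 307)
301^3 ≡ 91 (mod 307)
301^6 ≡ 299 (mod 307)
301^9 ≡ 193 (mod 307)
301^17 ≡ 290 (mod 307)
301^18 ≡ 102 (mod 307)
301^34 ≡ 289 (mod 307)
301^51 ≡ 306 (mod 307)
301^102 ≡ 1 (mod 307) ✓
So ord_307(301) = 102.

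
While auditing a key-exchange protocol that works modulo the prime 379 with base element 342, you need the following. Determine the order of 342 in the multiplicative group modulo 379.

By Lagrange's theorem, ord_379(342) divides φ(379) = 379 − 1 = 378 = 2 · 3^3 · 7.
Divisors of 378: 1, 2, 3, 6, 7, 9, 14, 18, 21, 27, 42, 54, 63, 126, 189, 378.
Evaluate successive powers at the divisors of 378:
342^1 ≡ 342 (mod 379)
342^2 ≡ 232 (mod 379)
342^3 ≡ 133 (mod 379)
342^6 ≡ 255 (mod 379)
342^7 ≡ 40 (mod 379)
342^9 ≡ 184 (mod 379)
342^14 ≡ 84 (mod 379)
342^18 ≡ 125 (mod 379)
342^21 ≡ 328 (mod 379)
342^27 ≡ 260 (mod 379)
342^42 ≡ 327 (mod 379)
342^54 ≡ 138 (mod 379)
342^63 ≡ 378 (mod 379)
342^126 ≡ 1 (mod 379) ✓
The smallest such exponent is 126, so the order of 342 is 126.

126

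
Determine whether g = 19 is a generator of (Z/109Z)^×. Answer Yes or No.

No

φ(109) = 109 − 1 = 108 = 2^2 · 3^3.
An element g generates (Z/109Z)^× iff g^(108/q) ≢ 1 (mod 109) for each prime q ∈ {2, 3}.
19^54 ≡ 108 (mod 109)  [q = 2: ≢ 1 ✓]
19^36 ≡ 1 (mod 109)  [q = 3: ≡ 1 ✗]
Since 19^36 ≡ 1, the order of 19 divides 36 < 108, so 19 is not a primitive root.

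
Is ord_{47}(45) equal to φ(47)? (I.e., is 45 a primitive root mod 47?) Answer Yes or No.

Yes

φ(47) = 47 − 1 = 46 = 2 · 23.
An element g generates (Z/47Z)^× iff g^(46/q) ≢ 1 (mod 47) for each prime q ∈ {2, 23}.
45^23 ≡ 46 (mod 47)  [q = 2: ≢ 1 ✓]
45^2 ≡ 4 (mod 47)  [q = 23: ≢ 1 ✓]
None equal 1, so ord_47(45) = 46: 45 is a primitive root.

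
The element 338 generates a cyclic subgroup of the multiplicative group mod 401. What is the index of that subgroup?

8

Since 338 ∈ (Z/401Z)^×, its order divides φ(401) = 401 − 1 = 400 = 2^4 · 5^2.
Divisors of 400: 1, 2, 4, 5, 8, 10, 16, 20, 25, 40, 50, 80, 100, 200, 400.
Test each divisor d:
338^1 ≡ 338
338^2 ≡ 360
338^4 ≡ 77
338^5 ≡ 362
338^8 ≡ 315
338^10 ≡ 318
338^16 ≡ 178
338^20 ≡ 72
338^25 ≡ 400
338^40 ≡ 372
338^50 ≡ 1
So ord_401(338) = 50, hence |⟨338⟩| = 50.
[(Z/401Z)^× : ⟨338⟩] = 400/50 = 8.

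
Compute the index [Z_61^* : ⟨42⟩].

By Lagrange's theorem, ord_61(42) divides φ(61) = 61 − 1 = 60 = 2^2 · 3 · 5.
Divisors of 60: 1, 2, 3, 4, 5, 6, 10, 12, 15, 20, 30, 60.
Evaluate successive powers at the divisors of 60:
42^1 ≡ 42
42^2 ≡ 56
42^3 ≡ 34
42^4 ≡ 25
42^5 ≡ 13
42^6 ≡ 58
42^10 ≡ 47
42^12 ≡ 9
42^15 ≡ 1
So ord_61(42) = 15, hence |⟨42⟩| = 15.
The index is φ(61) / ord(42) = 60 / 15 = 4.

4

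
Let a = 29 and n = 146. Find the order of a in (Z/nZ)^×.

By Lagrange's theorem, ord_146(29) divides φ(146) = φ(2)·φ(73) = 1·72 = 72 = 2^3 · 3^2.
Divisors of 72: 1, 2, 3, 4, 6, 8, 9, 12, 18, 24, 36, 72.
Compute 29^d (mod 146) for the divisors d until we hit 1:
29^1 ≡ 29 (mod 146)
29^2 ≡ 111 (mod 146)
29^3 ≡ 7 (mod 146)
29^4 ≡ 57 (mod 146)
29^6 ≡ 49 (mod 146)
29^8 ≡ 37 (mod 146)
29^9 ≡ 51 (mod 146)
29^12 ≡ 65 (mod 146)
29^18 ≡ 119 (mod 146)
29^24 ≡ 137 (mod 146)
29^36 ≡ 145 (mod 146)
29^72 ≡ 1 (mod 146) ✓
So ord_146(29) = 72.

72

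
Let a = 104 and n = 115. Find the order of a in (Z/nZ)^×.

22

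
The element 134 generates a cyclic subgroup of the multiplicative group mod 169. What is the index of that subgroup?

ord(134) | φ(169) = φ(13^2) = 13·(13−1) = 156 = 2^2 · 3 · 13.
Divisors of 156: 1, 2, 3, 4, 6, 12, 13, 26, 39, 52, 78, 156.
Test each divisor d:
134^1 ≡ 134
134^2 ≡ 42
134^3 ≡ 51
134^4 ≡ 74
134^6 ≡ 66
134^12 ≡ 131
134^13 ≡ 147
134^26 ≡ 146
134^39 ≡ 168
134^52 ≡ 22
134^78 ≡ 1
Thus |⟨134⟩| = ord(134) = 78.
The index is φ(169) / ord(134) = 156 / 78 = 2.

2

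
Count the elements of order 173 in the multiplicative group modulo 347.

172

φ(347) = 347 − 1 = 346 = 2 · 173.
(Z/347Z)^× is cyclic (|G| = 346); a cyclic group of order m has exactly φ(d) elements of each order d | m, and none otherwise.
173 | 346, and φ(173) = 173 − 1 = 172.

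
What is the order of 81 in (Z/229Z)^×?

By Lagrange's theorem, ord_229(81) divides φ(229) = 229 − 1 = 228 = 2^2 · 3 · 19.
Divisors of 228: 1, 2, 3, 4, 6, 12, 19, 38, 57, 76, 114, 228.
Check 81^d mod 229 for each divisor in increasing order:
81^1 ≡ 81
81^2 ≡ 149
81^3 ≡ 161
81^4 ≡ 217
81^6 ≡ 44
81^12 ≡ 104
81^19 ≡ 134
81^38 ≡ 94
81^57 ≡ 1
The smallest such exponent is 57, so the order of 81 is 57.

57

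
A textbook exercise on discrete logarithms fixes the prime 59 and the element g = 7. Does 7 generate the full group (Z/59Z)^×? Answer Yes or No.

φ(59) = 59 − 1 = 58 = 2 · 29.
Test 7^(58/q) mod 59 for each prime factor q of 58:
7^29 ≡ 1 (mod 59)  [q = 2: ≡ 1 ✗]
7^2 ≡ 49 (mod 59)  [q = 29: ≢ 1 ✓]
7^29 ≡ 1 shows ord(7) | 29, strictly less than φ(59); not a primitive root.

No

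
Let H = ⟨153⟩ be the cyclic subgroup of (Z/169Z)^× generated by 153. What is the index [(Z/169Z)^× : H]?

2

By Lagrange's theorem, ord_169(153) divides φ(169) = φ(13^2) = 13·(13−1) = 156 = 2^2 · 3 · 13.
Divisors of 156: 1, 2, 3, 4, 6, 12, 13, 26, 39, 52, 78, 156.
Compute 153^d (mod 169) for the divisors d until we hit 1:
153^1 ≡ 153 (mod 169)
153^2 ≡ 87 (mod 169)
153^3 ≡ 129 (mod 169)
153^4 ≡ 133 (mod 169)
153^6 ≡ 79 (mod 169)
153^12 ≡ 157 (mod 169)
153^13 ≡ 23 (mod 169)
153^26 ≡ 22 (mod 169)
153^39 ≡ 168 (mod 169)
153^52 ≡ 146 (mod 169)
153^78 ≡ 1 (mod 169) ✓
So ord_169(153) = 78, hence |⟨153⟩| = 78.
[(Z/169Z)^× : ⟨153⟩] = 156/78 = 2.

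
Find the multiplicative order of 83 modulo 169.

The order of 83 must divide φ(169) = φ(13^2) = 13·(13−1) = 156 = 2^2 · 3 · 13.
Divisors of 156: 1, 2, 3, 4, 6, 12, 13, 26, 39, 52, 78, 156.
Evaluate successive powers at the divisors of 156:
83^1 ≡ 83
83^2 ≡ 129
83^3 ≡ 60
83^4 ≡ 79
83^6 ≡ 51
83^12 ≡ 66
83^13 ≡ 70
83^26 ≡ 168
83^39 ≡ 99
83^52 ≡ 1
Hence ord(83) = 52.

52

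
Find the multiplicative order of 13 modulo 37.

36

By Lagrange's theorem, ord_37(13) divides φ(37) = 37 − 1 = 36 = 2^2 · 3^2.
Divisors of 36: 1, 2, 3, 4, 6, 9, 12, 18, 36.
Check 13^d mod 37 for each divisor in increasing order:
13^1 ≡ 13 (mod 37)
13^2 ≡ 21 (mod 37)
13^3 ≡ 14 (mod 37)
13^4 ≡ 34 (mod 37)
13^6 ≡ 11 (mod 37)
13^9 ≡ 6 (mod 37)
13^12 ≡ 10 (mod 37)
13^18 ≡ 36 (mod 37)
13^36 ≡ 1 (mod 37) ✓
Therefore the multiplicative order of 13 modulo 37 is 36.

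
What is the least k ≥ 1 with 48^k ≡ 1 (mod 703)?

Since 48 ∈ (Z/703Z)^×, its order divides φ(703) = φ(19·37) = (19−1)·(37−1) = 18·36 = 648 = 2^3 · 3^4.
Divisors of 648: 1, 2, 3, 4, 6, 8, 9, 12, 18, 24, 27, 36, 54, 72, 81, 108, 162, 216, 324, 648.
Test each divisor d:
48^1 ≡ 48 (mod 703)
48^2 ≡ 195 (mod 703)
48^3 ≡ 221 (mod 703)
48^4 ≡ 63 (mod 703)
48^6 ≡ 334 (mod 703)
48^8 ≡ 454 (mod 703)
48^9 ≡ 702 (mod 703)
48^12 ≡ 482 (mod 703)
48^18 ≡ 1 (mod 703) ✓
The smallest such exponent is 18, so the order of 48 is 18.

18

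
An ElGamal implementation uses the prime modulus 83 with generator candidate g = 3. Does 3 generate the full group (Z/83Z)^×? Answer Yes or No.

No

φ(83) = 83 − 1 = 82 = 2 · 41.
Test 3^(82/q) mod 83 for each prime factor q of 82:
3^41 ≡ 1 (mod 83)  [q = 2: ≡ 1 ✗]
3^2 ≡ 9 (mod 83)  [q = 41: ≢ 1 ✓]
Since 3^41 ≡ 1, the order of 3 divides 41 < 82, so 3 is not a primitive root.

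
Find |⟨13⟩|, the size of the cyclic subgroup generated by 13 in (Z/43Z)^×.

Since 13 ∈ (Z/43Z)^×, its order divides φ(43) = 43 − 1 = 42 = 2 · 3 · 7.
Divisors of 42: 1, 2, 3, 6, 7, 14, 21, 42.
Evaluate successive powers at the divisors of 42:
13^1 ≡ 13 (mod 43)
13^2 ≡ 40 (mod 43)
13^3 ≡ 4 (mod 43)
13^6 ≡ 16 (mod 43)
13^7 ≡ 36 (mod 43)
13^14 ≡ 6 (mod 43)
13^21 ≡ 1 (mod 43) ✓
The smallest such exponent is 21, so the order of 13 is 21.

21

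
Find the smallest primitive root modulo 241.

φ(241) = 241 − 1 = 240 = 2^4 · 3 · 5.
g is a primitive root iff g^(240/q) ≢ 1 (mod 241) for each prime q ∈ {2, 3, 5}.
g = 2: 2^120 ≡ 1 — hits 1, so not a primitive root.
g = 3: 3^120 ≡ 1 — hits 1, so not a primitive root.
g = 4: 4^120 ≡ 1 — hits 1, so not a primitive root.
g = 5: 5^120 ≡ 1 — hits 1, so not a primitive root.
g = 6: 6^120 ≡ 1 — hits 1, so not a primitive root.
g = 7: 7^120 ≡ 240; 7^80 ≡ 15; 7^48 ≡ 91 — none is 1, so 7 is a primitive root.
So 7 is the smallest generator of (Z/241Z)^×.

7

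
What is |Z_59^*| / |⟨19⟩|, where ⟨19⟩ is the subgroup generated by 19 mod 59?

2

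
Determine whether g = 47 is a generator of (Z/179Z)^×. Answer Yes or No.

No

φ(179) = 179 − 1 = 178 = 2 · 89.
It suffices to check that the order of 47 is not a proper divisor of 178: compute 47^(178/q) for q ∈ {2, 89}.
47^89 ≡ 1 (mod 179)  [q = 2: ≡ 1 ✗]
47^2 ≡ 61 (mod 179)  [q = 89: ≢ 1 ✓]
Since 47^89 ≡ 1, the order of 47 divides 89 < 178, so 47 is not a primitive root.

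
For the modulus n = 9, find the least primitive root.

2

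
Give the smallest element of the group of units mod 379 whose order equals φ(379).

2

φ(379) = 379 − 1 = 378 = 2 · 3^3 · 7.
Test candidates g = 2, 3, … against the prime factors q ∈ {2, 3, 7} of φ(379): g is a generator iff g^(378/q) ≢ 1 for every such q.
g = 2: 2^189 ≡ 378; 2^126 ≡ 327; 2^54 ≡ 125 — none is 1, so 2 is a primitive root.
So 2 is the smallest generator of (Z/379Z)^×.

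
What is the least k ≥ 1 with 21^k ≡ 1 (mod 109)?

27

ord(21) | φ(109) = 109 − 1 = 108 = 2^2 · 3^3.
Divisors of 108: 1, 2, 3, 4, 6, 9, 12, 18, 27, 36, 54, 108.
Compute 21^d (mod 109) for the divisors d until we hit 1:
21^1 ≡ 21 (mod 109)
21^2 ≡ 5 (mod 109)
21^3 ≡ 105 (mod 109)
21^4 ≡ 25 (mod 109)
21^6 ≡ 16 (mod 109)
21^9 ≡ 45 (mod 109)
21^12 ≡ 38 (mod 109)
21^18 ≡ 63 (mod 109)
21^27 ≡ 1 (mod 109) ✓
So ord_109(21) = 27.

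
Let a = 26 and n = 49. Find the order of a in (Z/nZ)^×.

42

Since 26 ∈ (Z/49Z)^×, its order divides φ(49) = φ(7^2) = 7·(7−1) = 42 = 2 · 3 · 7.
Divisors of 42: 1, 2, 3, 6, 7, 14, 21, 42.
Check 26^d mod 49 for each divisor in increasing order:
26^1 ≡ 26
26^2 ≡ 39
26^3 ≡ 34
26^6 ≡ 29
26^7 ≡ 19
26^14 ≡ 18
26^21 ≡ 48
26^42 ≡ 1
Therefore the multiplicative order of 26 modulo 49 is 42.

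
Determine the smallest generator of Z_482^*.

7

φ(482) = φ(2)·φ(241) = 1·240 = 240 = 2^4 · 3 · 5.
Test candidates g = 2, 3, … against the prime factors q ∈ {2, 3, 5} of φ(482): g is a generator iff g^(240/q) ≢ 1 for every such q.
g = 2: gcd(2, 482) = 2 > 1, not a unit — skip.
g = 3: 3^120 ≡ 1 — hits 1, so not a primitive root.
g = 4: gcd(4, 482) = 2 > 1, not a unit — skip.
g = 5: 5^120 ≡ 1 — hits 1, so not a primitive root.
g = 6: gcd(6, 482) = 2 > 1, not a unit — skip.
g = 7: 7^120 ≡ 481; 7^80 ≡ 15; 7^48 ≡ 91 — none is 1, so 7 is a primitive root.
So 7 is the smallest generator of (Z/482Z)^×.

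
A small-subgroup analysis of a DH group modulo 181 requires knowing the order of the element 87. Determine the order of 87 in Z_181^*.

45

By Lagrange's theorem, ord_181(87) divides φ(181) = 181 − 1 = 180 = 2^2 · 3^2 · 5.
Divisors of 180: 1, 2, 3, 4, 5, 6, 9, 10, 12, 15, 18, 20, 30, 36, 45, 60, 90, 180.
Compute 87^d (mod 181) for the divisors d until we hit 1:
87^1 ≡ 87
87^2 ≡ 148
87^3 ≡ 25
87^4 ≡ 3
87^5 ≡ 80
87^6 ≡ 82
87^9 ≡ 59
87^10 ≡ 65
87^12 ≡ 27
87^15 ≡ 132
87^18 ≡ 42
87^20 ≡ 62
87^30 ≡ 48
87^36 ≡ 135
87^45 ≡ 1
Hence ord(87) = 45.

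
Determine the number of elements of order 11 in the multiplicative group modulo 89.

φ(89) = 89 − 1 = 88 = 2^3 · 11.
In a cyclic group of order 88, there are φ(d) elements of order d for each divisor d of 88, and zero for non-divisors.
11 | 88, and φ(11) = 11 − 1 = 10.

10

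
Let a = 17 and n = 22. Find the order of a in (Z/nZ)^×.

Since 17 ∈ (Z/22Z)^×, its order divides φ(22) = φ(2)·φ(11) = 1·10 = 10 = 2 · 5.
Divisors of 10: 1, 2, 5, 10.
Compute 17^d (mod 22) for the divisors d until we hit 1:
17^1 ≡ 17 (mod 22)
17^2 ≡ 3 (mod 22)
17^5 ≡ 21 (mod 22)
17^10 ≡ 1 (mod 22) ✓
The smallest such exponent is 10, so the order of 17 is 10.

10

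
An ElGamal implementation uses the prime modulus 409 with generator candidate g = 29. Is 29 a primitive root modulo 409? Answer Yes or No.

φ(409) = 409 − 1 = 408 = 2^3 · 3 · 17.
An element g generates (Z/409Z)^× iff g^(408/q) ≢ 1 (mod 409) for each prime q ∈ {2, 3, 17}.
29^204 ≡ 408 (mod 409)  [q = 2: ≢ 1 ✓]
29^136 ≡ 53 (mod 409)  [q = 3: ≢ 1 ✓]
29^24 ≡ 216 (mod 409)  [q = 17: ≢ 1 ✓]
Every test exponent gives a nontrivial residue, hence 29 generates the full group.

Yes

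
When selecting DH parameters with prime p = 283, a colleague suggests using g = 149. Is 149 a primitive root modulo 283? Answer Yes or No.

φ(283) = 283 − 1 = 282 = 2 · 3 · 47.
It suffices to check that the order of 149 is not a proper divisor of 282: compute 149^(282/q) for q ∈ {2, 3, 47}.
149^141 ≡ 282 (mod 283)  [q = 2: ≢ 1 ✓]
149^94 ≡ 1 (mod 283)  [q = 3: ≡ 1 ✗]
149^6 ≡ 29 (mod 283)  [q = 47: ≢ 1 ✓]
149^94 ≡ 1 shows ord(149) | 94, strictly less than φ(283); not a primitive root.

No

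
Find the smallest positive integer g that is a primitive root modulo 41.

6

φ(41) = 41 − 1 = 40 = 2^3 · 5.
g is a primitive root iff g^(40/q) ≢ 1 (mod 41) for each prime q ∈ {2, 5}.
g = 2: 2^20 ≡ 1 — hits 1, so not a primitive root.
g = 3: 3^20 ≡ 40; 3^8 ≡ 1 — hits 1, so not a primitive root.
g = 4: 4^20 ≡ 1 — hits 1, so not a primitive root.
g = 5: 5^20 ≡ 1 — hits 1, so not a primitive root.
g = 6: 6^20 ≡ 40; 6^8 ≡ 10 — none is 1, so 6 is a primitive root.
So 6 is the smallest generator of (Z/41Z)^×.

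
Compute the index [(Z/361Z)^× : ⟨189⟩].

9

ord(189) | φ(361) = φ(19^2) = 19·(19−1) = 342 = 2 · 3^2 · 19.
Divisors of 342: 1, 2, 3, 6, 9, 18, 19, 38, 57, 114, 171, 342.
Check 189^d mod 361 for each divisor in increasing order:
189^1 ≡ 189
189^2 ≡ 343
189^3 ≡ 208
189^6 ≡ 305
189^9 ≡ 265
189^18 ≡ 191
189^19 ≡ 360
189^38 ≡ 1
So ord_361(189) = 38, hence |⟨189⟩| = 38.
Index = |(Z/361Z)^×| / |⟨189⟩| = 342 / 38 = 9.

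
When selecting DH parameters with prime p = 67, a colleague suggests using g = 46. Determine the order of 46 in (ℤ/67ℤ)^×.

66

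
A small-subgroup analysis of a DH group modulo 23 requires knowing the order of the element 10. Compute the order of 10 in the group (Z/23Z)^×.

Since 10 ∈ (Z/23Z)^×, its order divides φ(23) = 23 − 1 = 22 = 2 · 11.
Divisors of 22: 1, 2, 11, 22.
Check 10^d mod 23 for each divisor in increasing order:
10^1 ≡ 10 (mod 23)
10^2 ≡ 8 (mod 23)
10^11 ≡ 22 (mod 23)
10^22 ≡ 1 (mod 23) ✓
So ord_23(10) = 22.

22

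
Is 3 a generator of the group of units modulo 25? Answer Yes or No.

Yes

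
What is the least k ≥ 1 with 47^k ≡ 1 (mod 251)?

Since 47 ∈ (Z/251Z)^×, its order divides φ(251) = 251 − 1 = 250 = 2 · 5^3.
Divisors of 250: 1, 2, 5, 10, 25, 50, 125, 250.
Check 47^d mod 251 for each divisor in increasing order:
47^1 ≡ 47 (mod 251)
47^2 ≡ 201 (mod 251)
47^5 ≡ 32 (mod 251)
47^10 ≡ 20 (mod 251)
47^25 ≡ 250 (mod 251)
47^50 ≡ 1 (mod 251) ✓
The smallest such exponent is 50, so the order of 47 is 50.

50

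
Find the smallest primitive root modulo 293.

φ(293) = 293 − 1 = 292 = 2^2 · 73.
Test candidates g = 2, 3, … against the prime factors q ∈ {2, 73} of φ(293): g is a generator iff g^(292/q) ≢ 1 for every such q.
g = 2: 2^146 ≡ 292; 2^4 ≡ 16 — none is 1, so 2 is a primitive root.
The smallest primitive root modulo 293 is 2.

2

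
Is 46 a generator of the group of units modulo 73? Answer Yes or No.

φ(73) = 73 − 1 = 72 = 2^3 · 3^2.
Test 46^(72/q) mod 73 for each prime factor q of 72:
46^36 ≡ 1 (mod 73)  [q = 2: ≡ 1 ✗]
46^24 ≡ 1 (mod 73)  [q = 3: ≡ 1 ✗]
Since 46^36 ≡ 1, the order of 46 divides 36 < 72, so 46 is not a primitive root.

No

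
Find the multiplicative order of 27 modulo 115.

44

Since 27 ∈ (Z/115Z)^×, its order divides φ(115) = φ(5·23) = (5−1)·(23−1) = 4·22 = 88 = 2^3 · 11.
Divisors of 88: 1, 2, 4, 8, 11, 22, 44, 88.
Compute 27^d (mod 115) for the divisors d until we hit 1:
27^1 ≡ 27 (mod 115)
27^2 ≡ 39 (mod 115)
27^4 ≡ 26 (mod 115)
27^8 ≡ 101 (mod 115)
27^11 ≡ 93 (mod 115)
27^22 ≡ 24 (mod 115)
27^44 ≡ 1 (mod 115) ✓
The smallest such exponent is 44, so the order of 27 is 44.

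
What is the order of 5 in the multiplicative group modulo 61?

30

Since 5 ∈ (Z/61Z)^×, its order divides φ(61) = 61 − 1 = 60 = 2^2 · 3 · 5.
Divisors of 60: 1, 2, 3, 4, 5, 6, 10, 12, 15, 20, 30, 60.
Check 5^d mod 61 for each divisor in increasing order:
5^1 ≡ 5
5^2 ≡ 25
5^3 ≡ 3
5^4 ≡ 15
5^5 ≡ 14
5^6 ≡ 9
5^10 ≡ 13
5^12 ≡ 20
5^15 ≡ 60
5^20 ≡ 47
5^30 ≡ 1
Therefore the multiplicative order of 5 modulo 61 is 30.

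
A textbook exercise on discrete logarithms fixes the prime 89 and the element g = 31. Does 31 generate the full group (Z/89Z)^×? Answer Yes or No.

Yes

φ(89) = 89 − 1 = 88 = 2^3 · 11.
Test 31^(88/q) mod 89 for each prime factor q of 88:
31^44 ≡ 88 (mod 89)  [q = 2: ≢ 1 ✓]
31^8 ≡ 45 (mod 89)  [q = 11: ≢ 1 ✓]
Every test exponent gives a nontrivial residue, hence 31 generates the full group.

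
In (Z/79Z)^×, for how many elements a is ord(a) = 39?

φ(79) = 79 − 1 = 78 = 2 · 3 · 13.
In a cyclic group of order 78, there are φ(d) elements of order d for each divisor d of 78, and zero for non-divisors.
39 = 3 · 13 divides 78, and φ(39) = 24.

24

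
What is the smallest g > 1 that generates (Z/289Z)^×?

3

φ(289) = φ(17^2) = 17·(17−1) = 272 = 2^4 · 17.
Test candidates g = 2, 3, … against the prime factors q ∈ {2, 17} of φ(289): g is a generator iff g^(272/q) ≢ 1 for every such q.
g = 2: 2^136 ≡ 1 — hits 1, so not a primitive root.
g = 3: 3^136 ≡ 288; 3^16 ≡ 171 — none is 1, so 3 is a primitive root.
Hence the least primitive root of 289 is 3.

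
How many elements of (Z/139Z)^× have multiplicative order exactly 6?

2

φ(139) = 139 − 1 = 138 = 2 · 3 · 23.
(Z/139Z)^× is cyclic (|G| = 138); a cyclic group of order m has exactly φ(d) elements of each order d | m, and none otherwise.
6 = 2 · 3 divides 138, and φ(6) = 2.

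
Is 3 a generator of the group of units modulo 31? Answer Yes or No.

Yes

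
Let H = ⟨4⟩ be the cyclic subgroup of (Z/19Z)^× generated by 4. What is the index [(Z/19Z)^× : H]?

The order of 4 must divide φ(19) = 19 − 1 = 18 = 2 · 3^2.
Divisors of 18: 1, 2, 3, 6, 9, 18.
Check 4^d mod 19 for each divisor in increasing order:
4^1 ≡ 4
4^2 ≡ 16
4^3 ≡ 7
4^6 ≡ 11
4^9 ≡ 1
Thus |⟨4⟩| = ord(4) = 9.
[(Z/19Z)^× : ⟨4⟩] = 18/9 = 2.

2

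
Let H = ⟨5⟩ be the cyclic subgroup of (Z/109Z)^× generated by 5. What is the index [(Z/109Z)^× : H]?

4

ord(5) | φ(109) = 109 − 1 = 108 = 2^2 · 3^3.
Divisors of 108: 1, 2, 3, 4, 6, 9, 12, 18, 27, 36, 54, 108.
Evaluate successive powers at the divisors of 108:
5^1 ≡ 5 (mod 109)
5^2 ≡ 25 (mod 109)
5^3 ≡ 16 (mod 109)
5^4 ≡ 80 (mod 109)
5^6 ≡ 38 (mod 109)
5^9 ≡ 63 (mod 109)
5^12 ≡ 27 (mod 109)
5^18 ≡ 45 (mod 109)
5^27 ≡ 1 (mod 109) ✓
Thus |⟨5⟩| = ord(5) = 27.
Index = |(Z/109Z)^×| / |⟨5⟩| = 108 / 27 = 4.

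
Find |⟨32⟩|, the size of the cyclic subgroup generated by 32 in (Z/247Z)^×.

ord(32) | φ(247) = φ(13·19) = (13−1)·(19−1) = 12·18 = 216 = 2^3 · 3^3.
Divisors of 216: 1, 2, 3, 4, 6, 8, 9, 12, 18, 24, 27, 36, 54, 72, 108, 216.
Evaluate successive powers at the divisors of 216:
32^1 ≡ 32 (mod 247)
32^2 ≡ 36 (mod 247)
32^3 ≡ 164 (mod 247)
32^4 ≡ 61 (mod 247)
32^6 ≡ 220 (mod 247)
32^8 ≡ 16 (mod 247)
32^9 ≡ 18 (mod 247)
32^12 ≡ 235 (mod 247)
32^18 ≡ 77 (mod 247)
32^24 ≡ 144 (mod 247)
32^27 ≡ 151 (mod 247)
32^36 ≡ 1 (mod 247) ✓
Hence ord(32) = 36.

36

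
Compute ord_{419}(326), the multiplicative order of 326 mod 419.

The order of 326 must divide φ(419) = 419 − 1 = 418 = 2 · 11 · 19.
Divisors of 418: 1, 2, 11, 19, 22, 38, 209, 418.
Check 326^d mod 419 for each divisor in increasing order:
326^1 ≡ 326 (mod 419)
326^2 ≡ 269 (mod 419)
326^11 ≡ 208 (mod 419)
326^19 ≡ 69 (mod 419)
326^22 ≡ 107 (mod 419)
326^38 ≡ 152 (mod 419)
326^209 ≡ 1 (mod 419) ✓
Therefore the multiplicative order of 326 modulo 419 is 209.

209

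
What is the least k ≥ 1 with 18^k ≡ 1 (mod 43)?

ord(18) | φ(43) = 43 − 1 = 42 = 2 · 3 · 7.
Divisors of 42: 1, 2, 3, 6, 7, 14, 21, 42.
Test each divisor d:
18^1 ≡ 18 (mod 43)
18^2 ≡ 23 (mod 43)
18^3 ≡ 27 (mod 43)
18^6 ≡ 41 (mod 43)
18^7 ≡ 7 (mod 43)
18^14 ≡ 6 (mod 43)
18^21 ≡ 42 (mod 43)
18^42 ≡ 1 (mod 43) ✓
Therefore the multiplicative order of 18 modulo 43 is 42.

42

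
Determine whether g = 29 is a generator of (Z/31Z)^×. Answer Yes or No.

No

φ(31) = 31 − 1 = 30 = 2 · 3 · 5.
Test 29^(30/q) mod 31 for each prime factor q of 30:
29^15 ≡ 30 (mod 31)  [q = 2: ≢ 1 ✓]
29^10 ≡ 1 (mod 31)  [q = 3: ≡ 1 ✗]
29^6 ≡ 2 (mod 31)  [q = 5: ≢ 1 ✓]
The check at q = 3 fails, so 29 generates a proper subgroup.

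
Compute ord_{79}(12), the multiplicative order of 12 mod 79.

26

By Lagrange's theorem, ord_79(12) divides φ(79) = 79 − 1 = 78 = 2 · 3 · 13.
Divisors of 78: 1, 2, 3, 6, 13, 26, 39, 78.
Compute 12^d (mod 79) for the divisors d until we hit 1:
12^1 ≡ 12 (mod 79)
12^2 ≡ 65 (mod 79)
12^3 ≡ 69 (mod 79)
12^6 ≡ 21 (mod 79)
12^13 ≡ 78 (mod 79)
12^26 ≡ 1 (mod 79) ✓
Hence ord(12) = 26.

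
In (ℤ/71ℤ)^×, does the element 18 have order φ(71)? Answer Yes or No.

No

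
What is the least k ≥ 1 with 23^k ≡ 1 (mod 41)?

By Lagrange's theorem, ord_41(23) divides φ(41) = 41 − 1 = 40 = 2^3 · 5.
Divisors of 40: 1, 2, 4, 5, 8, 10, 20, 40.
Test each divisor d:
23^1 ≡ 23 (mod 41)
23^2 ≡ 37 (mod 41)
23^4 ≡ 16 (mod 41)
23^5 ≡ 40 (mod 41)
23^8 ≡ 10 (mod 41)
23^10 ≡ 1 (mod 41) ✓
So ord_41(23) = 10.

10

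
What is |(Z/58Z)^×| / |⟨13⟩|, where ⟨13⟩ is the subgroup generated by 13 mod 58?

2

ord(13) | φ(58) = φ(2)·φ(29) = 1·28 = 28 = 2^2 · 7.
Divisors of 28: 1, 2, 4, 7, 14, 28.
Evaluate successive powers at the divisors of 28:
13^1 ≡ 13 (mod 58)
13^2 ≡ 53 (mod 58)
13^4 ≡ 25 (mod 58)
13^7 ≡ 57 (mod 58)
13^14 ≡ 1 (mod 58) ✓
The order of 13 is 14, so the subgroup it generates has 14 elements.
Index = |(Z/58Z)^×| / |⟨13⟩| = 28 / 14 = 2.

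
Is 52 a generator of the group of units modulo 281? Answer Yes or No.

Yes

φ(281) = 281 − 1 = 280 = 2^3 · 5 · 7.
An element g generates (Z/281Z)^× iff g^(280/q) ≢ 1 (mod 281) for each prime q ∈ {2, 5, 7}.
52^140 ≡ 280 (mod 281)  [q = 2: ≢ 1 ✓]
52^56 ≡ 90 (mod 281)  [q = 5: ≢ 1 ✓]
52^40 ≡ 165 (mod 281)  [q = 7: ≢ 1 ✓]
None equal 1, so ord_281(52) = 280: 52 is a primitive root.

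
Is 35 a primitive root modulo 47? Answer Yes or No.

Yes

φ(47) = 47 − 1 = 46 = 2 · 23.
Test 35^(46/q) mod 47 for each prime factor q of 46:
35^23 ≡ 46 (mod 47)  [q = 2: ≢ 1 ✓]
35^2 ≡ 3 (mod 47)  [q = 23: ≢ 1 ✓]
None equal 1, so ord_47(35) = 46: 35 is a primitive root.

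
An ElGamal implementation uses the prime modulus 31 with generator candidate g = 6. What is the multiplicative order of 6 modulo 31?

Since 6 ∈ (Z/31Z)^×, its order divides φ(31) = 31 − 1 = 30 = 2 · 3 · 5.
Divisors of 30: 1, 2, 3, 5, 6, 10, 15, 30.
Check 6^d mod 31 for each divisor in increasing order:
6^1 ≡ 6 (mod 31)
6^2 ≡ 5 (mod 31)
6^3 ≡ 30 (mod 31)
6^5 ≡ 26 (mod 31)
6^6 ≡ 1 (mod 31) ✓
Therefore the multiplicative order of 6 modulo 31 is 6.

6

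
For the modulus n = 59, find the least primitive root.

2

φ(59) = 59 − 1 = 58 = 2 · 29.
g is a primitive root iff g^(58/q) ≢ 1 (mod 59) for each prime q ∈ {2, 29}.
g = 2: 2^29 ≡ 58; 2^2 ≡ 4 — none is 1, so 2 is a primitive root.
Hence the least primitive root of 59 is 2.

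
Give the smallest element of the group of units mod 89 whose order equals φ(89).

φ(89) = 89 − 1 = 88 = 2^3 · 11.
Test candidates g = 2, 3, … against the prime factors q ∈ {2, 11} of φ(89): g is a generator iff g^(88/q) ≢ 1 for every such q.
g = 2: 2^44 ≡ 1 — hits 1, so not a primitive root.
g = 3: 3^44 ≡ 88; 3^8 ≡ 64 — none is 1, so 3 is a primitive root.
Hence the least primitive root of 89 is 3.

3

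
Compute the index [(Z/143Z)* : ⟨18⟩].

6

ord(18) | φ(143) = φ(11·13) = (11−1)·(13−1) = 10·12 = 120 = 2^3 · 3 · 5.
Divisors of 120: 1, 2, 3, 4, 5, 6, 8, 10, 12, 15, 20, 24, 30, 40, 60, 120.
Test each divisor d:
18^1 ≡ 18 (mod 143)
18^2 ≡ 38 (mod 143)
18^3 ≡ 112 (mod 143)
18^4 ≡ 14 (mod 143)
18^5 ≡ 109 (mod 143)
18^6 ≡ 103 (mod 143)
18^8 ≡ 53 (mod 143)
18^10 ≡ 12 (mod 143)
18^12 ≡ 27 (mod 143)
18^15 ≡ 21 (mod 143)
18^20 ≡ 1 (mod 143) ✓
The order of 18 is 20, so the subgroup it generates has 20 elements.
[(Z/143Z)^× : ⟨18⟩] = 120/20 = 6.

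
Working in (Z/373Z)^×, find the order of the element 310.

93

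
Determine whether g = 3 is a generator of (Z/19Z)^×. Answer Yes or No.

Yes

φ(19) = 19 − 1 = 18 = 2 · 3^2.
An element g generates (Z/19Z)^× iff g^(18/q) ≢ 1 (mod 19) for each prime q ∈ {2, 3}.
3^9 ≡ 18 (mod 19)  [q = 2: ≢ 1 ✓]
3^6 ≡ 7 (mod 19)  [q = 3: ≢ 1 ✓]
Every test exponent gives a nontrivial residue, hence 3 generates the full group.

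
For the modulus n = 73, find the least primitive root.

5

φ(73) = 73 − 1 = 72 = 2^3 · 3^2.
g is a primitive root iff g^(72/q) ≢ 1 (mod 73) for each prime q ∈ {2, 3}.
g = 2: 2^36 ≡ 1 — hits 1, so not a primitive root.
g = 3: 3^36 ≡ 1 — hits 1, so not a primitive root.
g = 4: 4^36 ≡ 1 — hits 1, so not a primitive root.
g = 5: 5^36 ≡ 72; 5^24 ≡ 8 — none is 1, so 5 is a primitive root.
So 5 is the smallest generator of (Z/73Z)^×.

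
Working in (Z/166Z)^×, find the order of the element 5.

82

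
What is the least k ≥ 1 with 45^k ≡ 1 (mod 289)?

272

ord(45) | φ(289) = φ(17^2) = 17·(17−1) = 272 = 2^4 · 17.
Divisors of 272: 1, 2, 4, 8, 16, 17, 34, 68, 136, 272.
Test each divisor d:
45^1 ≡ 45 (mod 289)
45^2 ≡ 2 (mod 289)
45^4 ≡ 4 (mod 289)
45^8 ≡ 16 (mod 289)
45^16 ≡ 256 (mod 289)
45^17 ≡ 249 (mod 289)
45^34 ≡ 155 (mod 289)
45^68 ≡ 38 (mod 289)
45^136 ≡ 288 (mod 289)
45^272 ≡ 1 (mod 289) ✓
Therefore the multiplicative order of 45 modulo 289 is 272.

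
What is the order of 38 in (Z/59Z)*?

58

By Lagrange's theorem, ord_59(38) divides φ(59) = 59 − 1 = 58 = 2 · 29.
Divisors of 58: 1, 2, 29, 58.
Check 38^d mod 59 for each divisor in increasing order:
38^1 ≡ 38 (mod 59)
38^2 ≡ 28 (mod 59)
38^29 ≡ 58 (mod 59)
38^58 ≡ 1 (mod 59) ✓
Hence ord(38) = 58.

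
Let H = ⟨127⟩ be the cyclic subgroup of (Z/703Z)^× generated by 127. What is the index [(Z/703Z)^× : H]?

36

The order of 127 must divide φ(703) = φ(19·37) = (19−1)·(37−1) = 18·36 = 648 = 2^3 · 3^4.
Divisors of 648: 1, 2, 3, 4, 6, 8, 9, 12, 18, 24, 27, 36, 54, 72, 81, 108, 162, 216, 324, 648.
Check 127^d mod 703 for each divisor in increasing order:
127^1 ≡ 127 (mod 703)
127^2 ≡ 663 (mod 703)
127^3 ≡ 544 (mod 703)
127^4 ≡ 194 (mod 703)
127^6 ≡ 676 (mod 703)
127^8 ≡ 377 (mod 703)
127^9 ≡ 75 (mod 703)
127^12 ≡ 26 (mod 703)
127^18 ≡ 1 (mod 703) ✓
So ord_703(127) = 18, hence |⟨127⟩| = 18.
The index is φ(703) / ord(127) = 648 / 18 = 36.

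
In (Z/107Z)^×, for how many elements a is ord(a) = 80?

0

φ(107) = 107 − 1 = 106 = 2 · 53.
In a cyclic group of order 106, there are φ(d) elements of order d for each divisor d of 106, and zero for non-divisors.
Since 80 ∤ 106, the count is 0.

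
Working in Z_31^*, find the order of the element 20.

15

ord(20) | φ(31) = 31 − 1 = 30 = 2 · 3 · 5.
Divisors of 30: 1, 2, 3, 5, 6, 10, 15, 30.
Test each divisor d:
20^1 ≡ 20 (mod 31)
20^2 ≡ 28 (mod 31)
20^3 ≡ 2 (mod 31)
20^5 ≡ 25 (mod 31)
20^6 ≡ 4 (mod 31)
20^10 ≡ 5 (mod 31)
20^15 ≡ 1 (mod 31) ✓
Therefore the multiplicative order of 20 modulo 31 is 15.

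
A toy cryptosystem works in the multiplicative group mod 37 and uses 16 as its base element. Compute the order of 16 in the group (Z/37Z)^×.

9

Since 16 ∈ (Z/37Z)^×, its order divides φ(37) = 37 − 1 = 36 = 2^2 · 3^2.
Divisors of 36: 1, 2, 3, 4, 6, 9, 12, 18, 36.
Check 16^d mod 37 for each divisor in increasing order:
16^1 ≡ 16 (mod 37)
16^2 ≡ 34 (mod 37)
16^3 ≡ 26 (mod 37)
16^4 ≡ 9 (mod 37)
16^6 ≡ 10 (mod 37)
16^9 ≡ 1 (mod 37) ✓
The smallest such exponent is 9, so the order of 16 is 9.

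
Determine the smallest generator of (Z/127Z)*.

3

φ(127) = 127 − 1 = 126 = 2 · 3^2 · 7.
Test candidates g = 2, 3, … against the prime factors q ∈ {2, 3, 7} of φ(127): g is a generator iff g^(126/q) ≢ 1 for every such q.
g = 2: 2^63 ≡ 1 — hits 1, so not a primitive root.
g = 3: 3^63 ≡ 126; 3^42 ≡ 107; 3^18 ≡ 4 — none is 1, so 3 is a primitive root.
The smallest primitive root modulo 127 is 3.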